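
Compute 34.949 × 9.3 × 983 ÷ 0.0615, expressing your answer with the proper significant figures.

34.949 × 9.3 × 983 ÷ 0.0615 = 5195126.22927…
Multiplication/division keeps the fewest significant figures: 34.949 → 5 s.f., 9.3 → 2 s.f., 983 → 3 s.f., 0.0615 → 3 s.f.; limit is 2.
Rounded to 2 significant figures: 5.2 × 10⁶.

5.2 × 10⁶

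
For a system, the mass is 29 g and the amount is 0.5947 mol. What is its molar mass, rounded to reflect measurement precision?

molar mass = 29 g ÷ 0.5947 mol = 48.7640827308… g/mol.
29 has 2 significant figures; 0.5947 has 4.
Division/multiplication keeps the fewest: 2 significant figures.
Rounded: 49 g/mol.

49 g/mol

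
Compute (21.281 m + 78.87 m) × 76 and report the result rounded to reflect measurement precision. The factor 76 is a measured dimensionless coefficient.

7.6 × 10^3 m

21.281 m + 78.87 m = 100.151 m; the sum is limited to 2 decimal places (5 s.f.).
Carrying full precision, 100.151 × 76 = 7611.476 m; 76 has 2 s.f., so the result keeps min(5, 2) = 2 s.f.
Rounded to 2 significant figures: 7.6 × 10^3 m.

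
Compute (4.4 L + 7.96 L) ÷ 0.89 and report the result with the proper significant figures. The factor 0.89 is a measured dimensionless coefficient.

4.4 L + 7.96 L = 12.36 L; the sum is limited to 1 decimal place (3 s.f.).
Carrying full precision, 12.36 ÷ 0.89 = 13.8876404494… L; 0.89 has 2 s.f., so the result keeps min(3, 2) = 2 s.f.
Rounded to 2 significant figures: 14 L.

14 L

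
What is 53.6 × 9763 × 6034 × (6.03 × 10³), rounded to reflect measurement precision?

1.90 × 10¹³

53.6 × 9763 × 6034 × (6.03 × 10³) = 1.90401645339 × 10^13…
Multiplication/division keeps the fewest significant figures: 53.6 → 3 s.f., 9763 → 4 s.f., 6034 → 4 s.f., 6.03 × 10³ → 3 s.f.; limit is 3.
Rounded to 3 significant figures: 1.90 × 10¹³.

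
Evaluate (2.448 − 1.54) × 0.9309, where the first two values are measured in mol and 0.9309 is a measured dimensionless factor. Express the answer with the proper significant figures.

0.85 mol

2.448 mol − 1.54 mol = 0.908 mol; the difference is limited to 2 decimal places (2 s.f.).
Carrying full precision, 0.908 × 0.9309 = 0.8452572 mol; 0.9309 has 4 s.f., so the result keeps min(2, 4) = 2 s.f.
Rounded to 2 significant figures: 0.85 mol.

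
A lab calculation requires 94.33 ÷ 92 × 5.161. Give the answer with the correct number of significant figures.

5.3

94.33 ÷ 92 × 5.161 = 5.29170793478…
Multiplication/division keeps the fewest significant figures: 94.33 → 4 s.f., 92 → 2 s.f., 5.161 → 4 s.f.; limit is 2.
Rounded to 2 significant figures: 5.3.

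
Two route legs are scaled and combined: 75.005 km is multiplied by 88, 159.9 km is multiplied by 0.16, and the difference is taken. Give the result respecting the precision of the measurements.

6.6 × 10³ km

75.005 × 88 = 6600.44 → 6.6 × 10³ km (2 s.f., last digit at the 10^2 place).
159.9 × 0.16 = 25.584 → 26 km (2 s.f., last digit at the 10^0 place).
Difference: 6574.856 km; keep the coarser place, 10^2.
Result: 6.6 × 10³ km.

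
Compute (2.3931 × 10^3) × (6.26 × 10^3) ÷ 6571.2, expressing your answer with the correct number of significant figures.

2.28 × 10^3

(2.3931 × 10^3) × (6.26 × 10^3) ÷ 6571.2 = 2279.76716581…
Multiplication/division keeps the fewest significant figures: 2.3931 × 10^3 → 5 s.f., 6.26 × 10^3 → 3 s.f., 6571.2 → 5 s.f.; limit is 3.
Rounded to 3 significant figures: 2.28 × 10^3.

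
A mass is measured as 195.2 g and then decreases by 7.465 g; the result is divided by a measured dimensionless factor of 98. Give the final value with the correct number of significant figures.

195.2 g − 7.465 g = 187.735 g; the difference is limited to 1 decimal place (4 s.f.).
Carrying full precision, 187.735 ÷ 98 = 1.91566326531… g; 98 has 2 s.f., so the result keeps min(4, 2) = 2 s.f.
Rounded to 2 significant figures: 1.9 g.

1.9 g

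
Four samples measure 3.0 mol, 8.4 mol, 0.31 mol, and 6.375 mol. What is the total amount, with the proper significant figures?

18.1 mol

3.0 mol + 8.4 mol + 0.31 mol + 6.375 mol = 18.085 mol.
Addition/subtraction keeps the fewest decimal places: 3.0 → 1 decimal place, 8.4 → 1 decimal place, 0.31 → 2 decimal places, 6.375 → 3 decimal places; limit is 1.
Rounded to 1 decimal place: 18.1 mol.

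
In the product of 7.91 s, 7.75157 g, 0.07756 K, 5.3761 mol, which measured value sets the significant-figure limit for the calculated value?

7.91 s

7.91 s → 3 s.f.; 7.75157 g → 6 s.f.; 0.07756 K → 4 s.f.; 5.3761 mol → 5 s.f.
The fewest is 3 significant figures, from 7.91 s.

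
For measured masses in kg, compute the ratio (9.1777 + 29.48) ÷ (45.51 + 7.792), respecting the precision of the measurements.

9.1777 + 29.48 = 38.6577, limited to 2 d.p. → 4 s.f.; 45.51 + 7.792 = 53.302, limited to 2 d.p. → 4 s.f.
Carrying full precision, 38.6577 ÷ 53.302 = 0.725257964054…; keep min(4, 4) = 4 s.f.
Rounded to 4 significant figures: 7.253 × 10^-1.

7.253 × 10^-1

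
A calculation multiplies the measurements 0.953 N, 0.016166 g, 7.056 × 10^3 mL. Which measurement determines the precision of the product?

0.953 N → 3 s.f.; 0.016166 g → 5 s.f.; 7.056 × 10^3 mL → 4 s.f.
The fewest is 3 significant figures, from 0.953 N.

0.953 N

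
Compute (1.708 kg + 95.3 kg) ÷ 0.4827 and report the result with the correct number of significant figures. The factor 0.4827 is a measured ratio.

201 kg

1.708 kg + 95.3 kg = 97.008 kg; the sum is limited to 1 decimal place (3 s.f.).
Carrying full precision, 97.008 ÷ 0.4827 = 200.969546302… kg; 0.4827 has 4 s.f., so the result keeps min(3, 4) = 3 s.f.
Rounded to 3 significant figures: 201 kg.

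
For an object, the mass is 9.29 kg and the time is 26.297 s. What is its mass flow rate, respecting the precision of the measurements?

mass flow rate = 9.29 kg ÷ 26.297 s = 0.353272236377… kg/s.
9.29 has 3 significant figures; 26.297 has 5.
Division/multiplication keeps the fewest: 3 significant figures.
Rounded: 0.353 kg/s.

0.353 kg/s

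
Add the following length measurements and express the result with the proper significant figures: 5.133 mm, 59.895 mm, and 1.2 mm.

5.133 mm + 59.895 mm + 1.2 mm = 66.228 mm.
Addition/subtraction keeps the fewest decimal places: 5.133 → 3 decimal places, 59.895 → 3 decimal places, 1.2 → 1 decimal place; limit is 1.
Rounded to 1 decimal place: 66.2 mm.

66.2 mm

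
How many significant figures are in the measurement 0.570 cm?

3

0.570: leading zeros are not significant; trailing zeros after a decimal point are significant.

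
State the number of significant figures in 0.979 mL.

3

0.979: leading zeros are not significant.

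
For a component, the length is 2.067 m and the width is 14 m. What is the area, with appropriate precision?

area = 2.067 m × 14 m = 28.938 m².
2.067 has 4 significant figures; 14 has 2.
Division/multiplication keeps the fewest: 2 significant figures.
Rounded: 29 m².

29 m²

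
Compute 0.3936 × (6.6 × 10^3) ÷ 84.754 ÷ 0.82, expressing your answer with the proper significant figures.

0.3936 × (6.6 × 10^3) ÷ 84.754 ÷ 0.82 = 37.3787667839…
Multiplication/division keeps the fewest significant figures: 0.3936 → 4 s.f., 6.6 × 10^3 → 2 s.f., 84.754 → 5 s.f., 0.82 → 2 s.f.; limit is 2.
Rounded to 2 significant figures: 37.

37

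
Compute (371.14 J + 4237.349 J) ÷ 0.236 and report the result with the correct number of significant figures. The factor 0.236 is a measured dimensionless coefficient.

371.14 J + 4237.349 J = 4608.489 J; the sum is limited to 2 decimal places (6 s.f.).
Carrying full precision, 4608.489 ÷ 0.236 = 19527.4957627… J; 0.236 has 3 s.f., so the result keeps min(6, 3) = 3 s.f.
Rounded to 3 significant figures: 1.95 × 10^4 J.

1.95 × 10^4 J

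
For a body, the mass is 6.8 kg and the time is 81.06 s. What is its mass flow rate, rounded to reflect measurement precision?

mass flow rate = 6.8 kg ÷ 81.06 s = 0.0838884776709… kg/s.
6.8 has 2 significant figures; 81.06 has 4.
Division/multiplication keeps the fewest: 2 significant figures.
Rounded: 0.084 kg/s.

0.084 kg/s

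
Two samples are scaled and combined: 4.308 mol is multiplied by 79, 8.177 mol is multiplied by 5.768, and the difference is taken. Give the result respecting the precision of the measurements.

4.308 × 79 = 340.332 → 3.4 × 10^2 mol (2 s.f., last digit at the 10^1 place).
8.177 × 5.768 = 47.164936 → 47.16 mol (4 s.f., last digit at the 10^-2 place).
Difference: 293.167064 mol; keep the coarser place, 10^1.
Result: 2.9 × 10^2 mol.

2.9 × 10^2 mol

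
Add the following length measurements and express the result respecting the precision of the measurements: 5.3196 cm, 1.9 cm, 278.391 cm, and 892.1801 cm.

1177.8 cm

5.3196 cm + 1.9 cm + 278.391 cm + 892.1801 cm = 1177.7907 cm.
Addition/subtraction keeps the fewest decimal places: 5.3196 → 4 decimal places, 1.9 → 1 decimal place, 278.391 → 3 decimal places, 892.1801 → 4 decimal places; limit is 1.
Rounded to 1 decimal place: 1177.8 cm.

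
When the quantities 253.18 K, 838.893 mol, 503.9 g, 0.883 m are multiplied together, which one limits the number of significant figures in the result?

0.883 m

253.18 K → 5 s.f.; 838.893 mol → 6 s.f.; 503.9 g → 4 s.f.; 0.883 m → 3 s.f.
The fewest is 3 significant figures, from 0.883 m.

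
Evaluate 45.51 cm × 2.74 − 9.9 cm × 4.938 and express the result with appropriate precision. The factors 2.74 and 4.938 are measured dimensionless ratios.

76 cm

45.51 × 2.74 = 124.6974 → 125 cm (3 s.f., last digit at the 10^0 place).
9.9 × 4.938 = 48.8862 → 49 cm (2 s.f., last digit at the 10^0 place).
Difference: 75.8112 cm; keep the coarser place, 10^0.
Result: 76 cm.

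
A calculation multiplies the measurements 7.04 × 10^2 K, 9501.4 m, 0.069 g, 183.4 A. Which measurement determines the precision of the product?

0.069 g

7.04 × 10^2 K → 3 s.f.; 9501.4 m → 5 s.f.; 0.069 g → 2 s.f.; 183.4 A → 4 s.f.
The fewest is 2 significant figures, from 0.069 g.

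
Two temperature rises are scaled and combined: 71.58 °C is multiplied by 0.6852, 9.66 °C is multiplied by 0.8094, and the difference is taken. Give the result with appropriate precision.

41.23 °C

71.58 × 0.6852 = 49.046616 → 49.05 °C (4 s.f., last digit at the 10^-2 place).
9.66 × 0.8094 = 7.818804 → 7.82 °C (3 s.f., last digit at the 10^-2 place).
Difference: 41.227812 °C; keep the coarser place, 10^-2.
Result: 41.23 °C.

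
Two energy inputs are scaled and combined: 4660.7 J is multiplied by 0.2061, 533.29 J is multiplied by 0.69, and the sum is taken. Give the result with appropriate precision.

4660.7 × 0.2061 = 960.57027 → 960.6 J (4 s.f., last digit at the 10^-1 place).
533.29 × 0.69 = 367.9701 → 3.7 × 10^2 J (2 s.f., last digit at the 10^1 place).
Sum: 1328.54037 J; keep the coarser place, 10^1.
Result: 1.33 × 10^3 J.

1.33 × 10^3 J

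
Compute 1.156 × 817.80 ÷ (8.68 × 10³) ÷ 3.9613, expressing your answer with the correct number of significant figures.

1.156 × 817.80 ÷ (8.68 × 10³) ÷ 3.9613 = 0.0274946047712…
Multiplication/division keeps the fewest significant figures: 1.156 → 4 s.f., 817.80 → 5 s.f., 8.68 × 10³ → 3 s.f., 3.9613 → 5 s.f.; limit is 3.
Rounded to 3 significant figures: 2.75 × 10⁻².

2.75 × 10⁻²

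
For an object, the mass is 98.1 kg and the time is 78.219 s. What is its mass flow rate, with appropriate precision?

mass flow rate = 98.1 kg ÷ 78.219 s = 1.25417098148… kg/s.
98.1 has 3 significant figures; 78.219 has 5.
Division/multiplication keeps the fewest: 3 significant figures.
Rounded: 1.25 kg/s.

1.25 kg/s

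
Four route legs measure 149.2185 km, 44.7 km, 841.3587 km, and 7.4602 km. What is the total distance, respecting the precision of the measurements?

149.2185 km + 44.7 km + 841.3587 km + 7.4602 km = 1042.7374 km.
Addition/subtraction keeps the fewest decimal places: 149.2185 → 4 decimal places, 44.7 → 1 decimal place, 841.3587 → 4 decimal places, 7.4602 → 4 decimal places; limit is 1.
Rounded to 1 decimal place: 1.0427 × 10^3 km.

1.0427 × 10^3 km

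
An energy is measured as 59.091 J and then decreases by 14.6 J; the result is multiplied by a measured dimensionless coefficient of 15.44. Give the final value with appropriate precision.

59.091 J − 14.6 J = 44.491 J; the difference is limited to 1 decimal place (3 s.f.).
Carrying full precision, 44.491 × 15.44 = 686.94104 J; 15.44 has 4 s.f., so the result keeps min(3, 4) = 3 s.f.
Rounded to 3 significant figures: 687 J.

687 J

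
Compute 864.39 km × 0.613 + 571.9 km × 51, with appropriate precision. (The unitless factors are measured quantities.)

3.0 × 10^4 km

864.39 × 0.613 = 529.87107 → 5.30 × 10^2 km (3 s.f., last digit at the 10^0 place).
571.9 × 51 = 29166.9 → 2.9 × 10^4 km (2 s.f., last digit at the 10^3 place).
Sum: 29696.77107 km; keep the coarser place, 10^3.
Result: 3.0 × 10^4 km.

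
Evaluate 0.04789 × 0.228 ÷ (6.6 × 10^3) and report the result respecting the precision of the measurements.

0.04789 × 0.228 ÷ (6.6 × 10^3) = 0.00000165438181818…
Multiplication/division keeps the fewest significant figures: 0.04789 → 4 s.f., 0.228 → 3 s.f., 6.6 × 10^3 → 2 s.f.; limit is 2.
Rounded to 2 significant figures: 1.7 × 10^-6.

1.7 × 10^-6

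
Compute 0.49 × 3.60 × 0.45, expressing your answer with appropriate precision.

0.79

0.49 × 3.60 × 0.45 = 0.7938
Multiplication/division keeps the fewest significant figures: 0.49 → 2 s.f., 3.60 → 3 s.f., 0.45 → 2 s.f.; limit is 2.
Rounded to 2 significant figures: 0.79.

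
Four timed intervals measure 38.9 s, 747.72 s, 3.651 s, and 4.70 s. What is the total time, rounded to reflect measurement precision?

38.9 s + 747.72 s + 3.651 s + 4.70 s = 794.971 s.
Addition/subtraction keeps the fewest decimal places: 38.9 → 1 decimal place, 747.72 → 2 decimal places, 3.651 → 3 decimal places, 4.70 → 2 decimal places; limit is 1.
Rounded to 1 decimal place: 795.0 s.

795.0 s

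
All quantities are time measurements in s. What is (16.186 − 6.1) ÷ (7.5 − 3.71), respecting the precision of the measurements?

2.7

16.186 − 6.1 = 10.086, limited to 1 d.p. → 3 s.f.; 7.5 − 3.71 = 3.79, limited to 1 d.p. → 2 s.f.
Carrying full precision, 10.086 ÷ 3.79 = 2.66121372032…; keep min(3, 2) = 2 s.f.
Rounded to 2 significant figures: 2.7.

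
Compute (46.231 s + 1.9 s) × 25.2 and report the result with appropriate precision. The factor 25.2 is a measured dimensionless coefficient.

46.231 s + 1.9 s = 48.131 s; the sum is limited to 1 decimal place (3 s.f.).
Carrying full precision, 48.131 × 25.2 = 1212.9012 s; 25.2 has 3 s.f., so the result keeps min(3, 3) = 3 s.f.
Rounded to 3 significant figures: 1.21 × 10^3 s.

1.21 × 10^3 s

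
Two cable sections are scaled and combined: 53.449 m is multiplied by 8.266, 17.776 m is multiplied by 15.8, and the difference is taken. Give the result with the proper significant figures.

53.449 × 8.266 = 441.809434 → 441.8 m (4 s.f., last digit at the 10^-1 place).
17.776 × 15.8 = 280.8608 → 2.81 × 10² m (3 s.f., last digit at the 10^0 place).
Difference: 160.948634 m; keep the coarser place, 10^0.
Result: 161 m.

161 m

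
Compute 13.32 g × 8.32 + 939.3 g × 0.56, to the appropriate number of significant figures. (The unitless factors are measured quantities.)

13.32 × 8.32 = 110.8224 → 111 g (3 s.f., last digit at the 10^0 place).
939.3 × 0.56 = 526.008 → 5.3 × 10² g (2 s.f., last digit at the 10^1 place).
Sum: 636.8304 g; keep the coarser place, 10^1.
Result: 6.4 × 10² g.

6.4 × 10² g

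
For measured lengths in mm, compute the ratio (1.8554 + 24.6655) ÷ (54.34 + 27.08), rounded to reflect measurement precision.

3.257 × 10^-1

1.8554 + 24.6655 = 26.5209, limited to 4 d.p. → 6 s.f.; 54.34 + 27.08 = 81.42, limited to 2 d.p. → 4 s.f.
Carrying full precision, 26.5209 ÷ 81.42 = 0.325729550479…; keep min(6, 4) = 4 s.f.
Rounded to 4 significant figures: 3.257 × 10^-1.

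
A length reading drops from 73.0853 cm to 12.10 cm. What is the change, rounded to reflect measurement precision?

73.0853 cm − 12.10 cm = 60.9853 cm.
Addition/subtraction keeps the fewest decimal places: 73.0853 → 4 decimal places, 12.10 → 2 decimal places; limit is 2.
Rounded to 2 decimal places: 60.99 cm.

60.99 cm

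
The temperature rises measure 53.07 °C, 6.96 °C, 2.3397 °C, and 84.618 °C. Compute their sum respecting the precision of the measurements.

53.07 °C + 6.96 °C + 2.3397 °C + 84.618 °C = 146.9877 °C.
Addition/subtraction keeps the fewest decimal places: 53.07 → 2 decimal places, 6.96 → 2 decimal places, 2.3397 → 4 decimal places, 84.618 → 3 decimal places; limit is 2.
Rounded to 2 decimal places: 146.99 °C.

146.99 °C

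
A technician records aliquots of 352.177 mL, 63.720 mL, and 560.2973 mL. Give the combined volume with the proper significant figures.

976.194 mL

352.177 mL + 63.720 mL + 560.2973 mL = 976.1943 mL.
Addition/subtraction keeps the fewest decimal places: 352.177 → 3 decimal places, 63.720 → 3 decimal places, 560.2973 → 4 decimal places; limit is 3.
Rounded to 3 decimal places: 976.194 mL.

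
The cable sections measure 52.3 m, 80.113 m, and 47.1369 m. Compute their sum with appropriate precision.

179.5 m

52.3 m + 80.113 m + 47.1369 m = 179.5499 m.
Addition/subtraction keeps the fewest decimal places: 52.3 → 1 decimal place, 80.113 → 3 decimal places, 47.1369 → 4 decimal places; limit is 1.
Rounded to 1 decimal place: 179.5 m.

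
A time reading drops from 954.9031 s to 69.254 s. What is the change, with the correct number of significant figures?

954.9031 s − 69.254 s = 885.6491 s.
Addition/subtraction keeps the fewest decimal places: 954.9031 → 4 decimal places, 69.254 → 3 decimal places; limit is 3.
Rounded to 3 decimal places: 885.649 s.

885.649 s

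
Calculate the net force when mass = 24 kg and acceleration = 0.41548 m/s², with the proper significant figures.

net force = 24 kg × 0.41548 m/s² = 9.97152 N.
24 has 2 significant figures; 0.41548 has 5.
Division/multiplication keeps the fewest: 2 significant figures.
Rounded: 10. N.

10. N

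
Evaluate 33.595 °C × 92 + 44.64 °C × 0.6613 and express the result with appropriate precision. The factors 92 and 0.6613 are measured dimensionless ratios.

33.595 × 92 = 3090.74 → 3.1 × 10³ °C (2 s.f., last digit at the 10^2 place).
44.64 × 0.6613 = 29.520432 → 29.52 °C (4 s.f., last digit at the 10^-2 place).
Sum: 3120.260432 °C; keep the coarser place, 10^2.
Result: 3.1 × 10³ °C.

3.1 × 10³ °C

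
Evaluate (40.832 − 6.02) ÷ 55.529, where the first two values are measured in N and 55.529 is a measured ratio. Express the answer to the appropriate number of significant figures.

40.832 N − 6.02 N = 34.812 N; the difference is limited to 2 decimal places (4 s.f.).
Carrying full precision, 34.812 ÷ 55.529 = 0.626915665688… N; 55.529 has 5 s.f., so the result keeps min(4, 5) = 4 s.f.
Rounded to 4 significant figures: 0.6269 N.

0.6269 N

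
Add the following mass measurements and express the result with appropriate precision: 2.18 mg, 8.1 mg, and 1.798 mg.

12.1 mg

2.18 mg + 8.1 mg + 1.798 mg = 12.078 mg.
Addition/subtraction keeps the fewest decimal places: 2.18 → 2 decimal places, 8.1 → 1 decimal place, 1.798 → 3 decimal places; limit is 1.
Rounded to 1 decimal place: 12.1 mg.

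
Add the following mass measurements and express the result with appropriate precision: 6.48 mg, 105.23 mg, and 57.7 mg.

169.4 mg

6.48 mg + 105.23 mg + 57.7 mg = 169.41 mg.
Addition/subtraction keeps the fewest decimal places: 6.48 → 2 decimal places, 105.23 → 2 decimal places, 57.7 → 1 decimal place; limit is 1.
Rounded to 1 decimal place: 169.4 mg.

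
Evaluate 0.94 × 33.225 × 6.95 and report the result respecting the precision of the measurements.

0.94 × 33.225 × 6.95 = 217.058925
Multiplication/division keeps the fewest significant figures: 0.94 → 2 s.f., 33.225 → 5 s.f., 6.95 → 3 s.f.; limit is 2.
Rounded to 2 significant figures: 2.2 × 10².

2.2 × 10²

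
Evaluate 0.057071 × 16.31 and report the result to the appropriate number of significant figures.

0.9308

0.057071 × 16.31 = 0.93082801
Multiplication/division keeps the fewest significant figures: 0.057071 → 5 s.f., 16.31 → 4 s.f.; limit is 4.
Rounded to 4 significant figures: 0.9308.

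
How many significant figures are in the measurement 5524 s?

5524: every digit is nonzero and significant.

4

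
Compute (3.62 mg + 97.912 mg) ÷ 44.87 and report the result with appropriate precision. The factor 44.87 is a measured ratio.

3.62 mg + 97.912 mg = 101.532 mg; the sum is limited to 2 decimal places (5 s.f.).
Carrying full precision, 101.532 ÷ 44.87 = 2.262803655… mg; 44.87 has 4 s.f., so the result keeps min(5, 4) = 4 s.f.
Rounded to 4 significant figures: 2.263 mg.

2.263 mg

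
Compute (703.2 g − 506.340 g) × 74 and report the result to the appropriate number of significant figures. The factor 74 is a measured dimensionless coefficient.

703.2 g − 506.340 g = 196.860 g; the difference is limited to 1 decimal place (4 s.f.).
Carrying full precision, 196.860 × 74 = 14567.64 g; 74 has 2 s.f., so the result keeps min(4, 2) = 2 s.f.
Rounded to 2 significant figures: 1.5 × 10⁴ g.

1.5 × 10⁴ g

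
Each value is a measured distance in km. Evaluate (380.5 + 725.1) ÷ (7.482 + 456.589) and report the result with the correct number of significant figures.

380.5 + 725.1 = 1105.6, limited to 1 d.p. → 5 s.f.; 7.482 + 456.589 = 464.071, limited to 3 d.p. → 6 s.f.
Carrying full precision, 1105.6 ÷ 464.071 = 2.38239407332…; keep min(5, 6) = 5 s.f.
Rounded to 5 significant figures: 2.3824.

2.3824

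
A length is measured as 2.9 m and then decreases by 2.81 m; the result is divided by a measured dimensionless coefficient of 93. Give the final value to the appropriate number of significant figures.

2.9 m − 2.81 m = 0.09 m; the difference is limited to 1 decimal place (1 s.f.).
Carrying full precision, 0.09 ÷ 93 = 0.000967741935484… m; 93 has 2 s.f., so the result keeps min(1, 2) = 1 s.f.
Rounded to 1 significant figure: 0.001 m.

0.001 m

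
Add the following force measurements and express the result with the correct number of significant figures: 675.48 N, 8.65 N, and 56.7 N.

675.48 N + 8.65 N + 56.7 N = 740.83 N.
Addition/subtraction keeps the fewest decimal places: 675.48 → 2 decimal places, 8.65 → 2 decimal places, 56.7 → 1 decimal place; limit is 1.
Rounded to 1 decimal place: 740.8 N.

740.8 N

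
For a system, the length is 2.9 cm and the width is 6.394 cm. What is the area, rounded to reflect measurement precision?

area = 2.9 cm × 6.394 cm = 18.5426 cm².
2.9 has 2 significant figures; 6.394 has 4.
Division/multiplication keeps the fewest: 2 significant figures.
Rounded: 19 cm².

19 cm²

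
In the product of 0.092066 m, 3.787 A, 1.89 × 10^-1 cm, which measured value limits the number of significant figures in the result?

1.89 × 10^-1 cm

0.092066 m → 5 s.f.; 3.787 A → 4 s.f.; 1.89 × 10^-1 cm → 3 s.f.
The fewest is 3 significant figures, from 1.89 × 10^-1 cm.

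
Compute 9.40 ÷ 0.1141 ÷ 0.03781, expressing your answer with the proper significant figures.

2.18 × 10^3

9.40 ÷ 0.1141 ÷ 0.03781 = 2178.89113449…
Multiplication/division keeps the fewest significant figures: 9.40 → 3 s.f., 0.1141 → 4 s.f., 0.03781 → 4 s.f.; limit is 3.
Rounded to 3 significant figures: 2.18 × 10^3.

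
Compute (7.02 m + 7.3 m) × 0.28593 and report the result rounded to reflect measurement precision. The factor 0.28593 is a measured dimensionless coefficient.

7.02 m + 7.3 m = 14.32 m; the sum is limited to 1 decimal place (3 s.f.).
Carrying full precision, 14.32 × 0.28593 = 4.0945176 m; 0.28593 has 5 s.f., so the result keeps min(3, 5) = 3 s.f.
Rounded to 3 significant figures: 4.09 m.

4.09 m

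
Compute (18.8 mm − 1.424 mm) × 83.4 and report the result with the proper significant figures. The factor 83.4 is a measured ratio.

1.45 × 10³ mm

18.8 mm − 1.424 mm = 17.376 mm; the difference is limited to 1 decimal place (3 s.f.).
Carrying full precision, 17.376 × 83.4 = 1449.1584 mm; 83.4 has 3 s.f., so the result keeps min(3, 3) = 3 s.f.
Rounded to 3 significant figures: 1.45 × 10³ mm.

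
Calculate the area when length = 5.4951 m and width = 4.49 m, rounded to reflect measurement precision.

area = 5.4951 m × 4.49 m = 24.672999 m².
5.4951 has 5 significant figures; 4.49 has 3.
Division/multiplication keeps the fewest: 3 significant figures.
Rounded: 24.7 m².

24.7 m²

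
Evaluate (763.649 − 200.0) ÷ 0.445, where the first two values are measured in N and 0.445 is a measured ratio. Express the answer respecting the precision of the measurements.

1.27 × 10³ N

763.649 N − 200.0 N = 563.649 N; the difference is limited to 1 decimal place (4 s.f.).
Carrying full precision, 563.649 ÷ 0.445 = 1266.62696629… N; 0.445 has 3 s.f., so the result keeps min(4, 3) = 3 s.f.
Rounded to 3 significant figures: 1.27 × 10³ N.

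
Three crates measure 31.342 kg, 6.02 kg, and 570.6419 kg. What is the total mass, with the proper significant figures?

608.00 kg

31.342 kg + 6.02 kg + 570.6419 kg = 608.0039 kg.
Addition/subtraction keeps the fewest decimal places: 31.342 → 3 decimal places, 6.02 → 2 decimal places, 570.6419 → 4 decimal places; limit is 2.
Rounded to 2 decimal places: 608.00 kg.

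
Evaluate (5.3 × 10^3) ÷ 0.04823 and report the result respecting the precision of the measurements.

1.1 × 10^5

(5.3 × 10^3) ÷ 0.04823 = 109890.10989…
Multiplication/division keeps the fewest significant figures: 5.3 × 10^3 → 2 s.f., 0.04823 → 4 s.f.; limit is 2.
Rounded to 2 significant figures: 1.1 × 10^5.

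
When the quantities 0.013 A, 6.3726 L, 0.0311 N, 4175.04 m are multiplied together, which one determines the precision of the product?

0.013 A

0.013 A → 2 s.f.; 6.3726 L → 5 s.f.; 0.0311 N → 3 s.f.; 4175.04 m → 6 s.f.
The fewest is 2 significant figures, from 0.013 A.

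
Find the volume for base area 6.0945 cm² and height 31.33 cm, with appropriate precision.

volume = 6.0945 cm² × 31.33 cm = 190.940685 cm³.
6.0945 has 5 significant figures; 31.33 has 4.
Division/multiplication keeps the fewest: 4 significant figures.
Rounded: 190.9 cm³.

190.9 cm³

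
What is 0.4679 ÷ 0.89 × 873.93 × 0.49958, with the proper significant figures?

2.3 × 10^2

0.4679 ÷ 0.89 × 873.93 × 0.49958 = 229.532787106…
Multiplication/division keeps the fewest significant figures: 0.4679 → 4 s.f., 0.89 → 2 s.f., 873.93 → 5 s.f., 0.49958 → 5 s.f.; limit is 2.
Rounded to 2 significant figures: 2.3 × 10^2.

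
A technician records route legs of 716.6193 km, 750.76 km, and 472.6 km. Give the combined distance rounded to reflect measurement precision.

716.6193 km + 750.76 km + 472.6 km = 1939.9793 km.
Addition/subtraction keeps the fewest decimal places: 716.6193 → 4 decimal places, 750.76 → 2 decimal places, 472.6 → 1 decimal place; limit is 1.
Rounded to 1 decimal place: 1940.0 km.

1940.0 km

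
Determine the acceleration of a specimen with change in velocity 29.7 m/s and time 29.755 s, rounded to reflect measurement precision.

acceleration = 29.7 m/s ÷ 29.755 s = 0.998151571165… m/s².
29.7 has 3 significant figures; 29.755 has 5.
Division/multiplication keeps the fewest: 3 significant figures.
Rounded: 0.998 m/s².

0.998 m/s²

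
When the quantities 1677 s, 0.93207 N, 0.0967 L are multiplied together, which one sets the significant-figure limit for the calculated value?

1677 s → 4 s.f.; 0.93207 N → 5 s.f.; 0.0967 L → 3 s.f.
The fewest is 3 significant figures, from 0.0967 L.

0.0967 L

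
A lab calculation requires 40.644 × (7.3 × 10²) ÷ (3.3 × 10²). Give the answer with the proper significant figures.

9.0 × 10¹

40.644 × (7.3 × 10²) ÷ (3.3 × 10²) = 89.9094545455…
Multiplication/division keeps the fewest significant figures: 40.644 → 5 s.f., 7.3 × 10² → 2 s.f., 3.3 × 10² → 2 s.f.; limit is 2.
Rounded to 2 significant figures: 9.0 × 10¹.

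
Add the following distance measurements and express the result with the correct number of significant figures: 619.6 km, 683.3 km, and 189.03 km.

619.6 km + 683.3 km + 189.03 km = 1491.93 km.
Addition/subtraction keeps the fewest decimal places: 619.6 → 1 decimal place, 683.3 → 1 decimal place, 189.03 → 2 decimal places; limit is 1.
Rounded to 1 decimal place: 1491.9 km.

1491.9 km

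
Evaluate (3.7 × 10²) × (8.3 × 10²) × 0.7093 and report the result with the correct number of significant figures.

(3.7 × 10²) × (8.3 × 10²) × 0.7093 = 217826.03
Multiplication/division keeps the fewest significant figures: 3.7 × 10² → 2 s.f., 8.3 × 10² → 2 s.f., 0.7093 → 4 s.f.; limit is 2.
Rounded to 2 significant figures: 2.2 × 10⁵.

2.2 × 10⁵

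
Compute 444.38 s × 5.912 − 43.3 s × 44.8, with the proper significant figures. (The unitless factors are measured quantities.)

6.9 × 10^2 s

444.38 × 5.912 = 2627.17456 → 2627 s (4 s.f., last digit at the 10^0 place).
43.3 × 44.8 = 1939.84 → 1.94 × 10^3 s (3 s.f., last digit at the 10^1 place).
Difference: 687.33456 s; keep the coarser place, 10^1.
Result: 6.9 × 10^2 s.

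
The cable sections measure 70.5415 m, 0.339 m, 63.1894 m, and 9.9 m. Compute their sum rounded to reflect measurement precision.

70.5415 m + 0.339 m + 63.1894 m + 9.9 m = 143.9699 m.
Addition/subtraction keeps the fewest decimal places: 70.5415 → 4 decimal places, 0.339 → 3 decimal places, 63.1894 → 4 decimal places, 9.9 → 1 decimal place; limit is 1.
Rounded to 1 decimal place: 144.0 m.

144.0 m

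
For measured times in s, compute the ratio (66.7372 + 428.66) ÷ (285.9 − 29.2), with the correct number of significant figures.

1.930

66.7372 + 428.66 = 495.3972, limited to 2 d.p. → 5 s.f.; 285.9 − 29.2 = 256.7, limited to 1 d.p. → 4 s.f.
Carrying full precision, 495.3972 ÷ 256.7 = 1.92986832879…; keep min(5, 4) = 4 s.f.
Rounded to 4 significant figures: 1.930.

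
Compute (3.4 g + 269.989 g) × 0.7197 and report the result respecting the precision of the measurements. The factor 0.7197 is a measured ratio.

196.8 g

3.4 g + 269.989 g = 273.389 g; the sum is limited to 1 decimal place (4 s.f.).
Carrying full precision, 273.389 × 0.7197 = 196.7580633 g; 0.7197 has 4 s.f., so the result keeps min(4, 4) = 4 s.f.
Rounded to 4 significant figures: 196.8 g.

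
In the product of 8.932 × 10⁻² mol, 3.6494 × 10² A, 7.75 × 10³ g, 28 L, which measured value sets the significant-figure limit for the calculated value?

8.932 × 10⁻² mol → 4 s.f.; 3.6494 × 10² A → 5 s.f.; 7.75 × 10³ g → 3 s.f.; 28 L → 2 s.f.
The fewest is 2 significant figures, from 28 L.

28 L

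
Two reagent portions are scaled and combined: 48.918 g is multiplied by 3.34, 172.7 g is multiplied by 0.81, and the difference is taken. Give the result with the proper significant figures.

48.918 × 3.34 = 163.38612 → 163 g (3 s.f., last digit at the 10^0 place).
172.7 × 0.81 = 139.887 → 1.4 × 10^2 g (2 s.f., last digit at the 10^1 place).
Difference: 23.49912 g; keep the coarser place, 10^1.
Result: 2 × 10^1 g.

2 × 10^1 g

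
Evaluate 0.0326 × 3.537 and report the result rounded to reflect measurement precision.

0.0326 × 3.537 = 0.1153062
Multiplication/division keeps the fewest significant figures: 0.0326 → 3 s.f., 3.537 → 4 s.f.; limit is 3.
Rounded to 3 significant figures: 1.15 × 10⁻¹.

1.15 × 10⁻¹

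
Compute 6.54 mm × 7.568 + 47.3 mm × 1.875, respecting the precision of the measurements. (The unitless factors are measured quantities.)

1.382 × 10^2 mm

6.54 × 7.568 = 49.49472 → 49.5 mm (3 s.f., last digit at the 10^-1 place).
47.3 × 1.875 = 88.6875 → 88.7 mm (3 s.f., last digit at the 10^-1 place).
Sum: 138.18222 mm; keep the coarser place, 10^-1.
Result: 1.382 × 10^2 mm.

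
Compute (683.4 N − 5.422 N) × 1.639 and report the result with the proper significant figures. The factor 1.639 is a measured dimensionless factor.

1111 N

683.4 N − 5.422 N = 677.978 N; the difference is limited to 1 decimal place (4 s.f.).
Carrying full precision, 677.978 × 1.639 = 1111.205942 N; 1.639 has 4 s.f., so the result keeps min(4, 4) = 4 s.f.
Rounded to 4 significant figures: 1111 N.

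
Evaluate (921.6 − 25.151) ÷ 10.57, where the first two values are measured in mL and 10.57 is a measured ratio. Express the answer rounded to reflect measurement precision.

921.6 mL − 25.151 mL = 896.449 mL; the difference is limited to 1 decimal place (4 s.f.).
Carrying full precision, 896.449 ÷ 10.57 = 84.8106906339… mL; 10.57 has 4 s.f., so the result keeps min(4, 4) = 4 s.f.
Rounded to 4 significant figures: 84.81 mL.

84.81 mL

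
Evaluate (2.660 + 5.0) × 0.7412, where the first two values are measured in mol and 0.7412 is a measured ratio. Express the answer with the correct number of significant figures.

2.660 mol + 5.0 mol = 7.660 mol; the sum is limited to 1 decimal place (2 s.f.).
Carrying full precision, 7.660 × 0.7412 = 5.677592 mol; 0.7412 has 4 s.f., so the result keeps min(2, 4) = 2 s.f.
Rounded to 2 significant figures: 5.7 mol.

5.7 mol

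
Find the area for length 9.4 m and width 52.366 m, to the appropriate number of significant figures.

4.9 × 10² m²

area = 9.4 m × 52.366 m = 492.2404 m².
9.4 has 2 significant figures; 52.366 has 5.
Division/multiplication keeps the fewest: 2 significant figures.
Rounded: 4.9 × 10² m².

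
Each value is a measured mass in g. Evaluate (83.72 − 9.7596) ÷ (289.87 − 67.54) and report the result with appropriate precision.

0.3327

83.72 − 9.7596 = 73.9604, limited to 2 d.p. → 4 s.f.; 289.87 − 67.54 = 222.33, limited to 2 d.p. → 5 s.f.
Carrying full precision, 73.9604 ÷ 222.33 = 0.332660459677…; keep min(4, 5) = 4 s.f.
Rounded to 4 significant figures: 0.3327.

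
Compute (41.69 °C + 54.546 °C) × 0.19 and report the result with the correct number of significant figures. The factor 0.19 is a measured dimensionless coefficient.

41.69 °C + 54.546 °C = 96.236 °C; the sum is limited to 2 decimal places (4 s.f.).
Carrying full precision, 96.236 × 0.19 = 18.28484 °C; 0.19 has 2 s.f., so the result keeps min(4, 2) = 2 s.f.
Rounded to 2 significant figures: 18 °C.

18 °C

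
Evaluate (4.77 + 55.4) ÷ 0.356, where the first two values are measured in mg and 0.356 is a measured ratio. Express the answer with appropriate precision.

1.69 × 10² mg

4.77 mg + 55.4 mg = 60.17 mg; the sum is limited to 1 decimal place (3 s.f.).
Carrying full precision, 60.17 ÷ 0.356 = 169.016853933… mg; 0.356 has 3 s.f., so the result keeps min(3, 3) = 3 s.f.
Rounded to 3 significant figures: 1.69 × 10² mg.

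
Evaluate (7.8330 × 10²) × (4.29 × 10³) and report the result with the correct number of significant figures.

3.36 × 10⁶

(7.8330 × 10²) × (4.29 × 10³) = 3360357
Multiplication/division keeps the fewest significant figures: 7.8330 × 10² → 5 s.f., 4.29 × 10³ → 3 s.f.; limit is 3.
Rounded to 3 significant figures: 3.36 × 10⁶.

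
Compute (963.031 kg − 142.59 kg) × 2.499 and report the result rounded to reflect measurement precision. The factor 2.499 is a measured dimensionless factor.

963.031 kg − 142.59 kg = 820.441 kg; the difference is limited to 2 decimal places (5 s.f.).
Carrying full precision, 820.441 × 2.499 = 2050.282059 kg; 2.499 has 4 s.f., so the result keeps min(5, 4) = 4 s.f.
Rounded to 4 significant figures: 2.050 × 10^3 kg.

2.050 × 10^3 kg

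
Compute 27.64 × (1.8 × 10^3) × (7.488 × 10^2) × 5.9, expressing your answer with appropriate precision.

2.2 × 10^8

27.64 × (1.8 × 10^3) × (7.488 × 10^2) × 5.9 = 219800355.84
Multiplication/division keeps the fewest significant figures: 27.64 → 4 s.f., 1.8 × 10^3 → 2 s.f., 7.488 × 10^2 → 4 s.f., 5.9 → 2 s.f.; limit is 2.
Rounded to 2 significant figures: 2.2 × 10^8.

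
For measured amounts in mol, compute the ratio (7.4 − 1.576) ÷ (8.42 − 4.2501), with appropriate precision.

1.4

7.4 − 1.576 = 5.824, limited to 1 d.p. → 2 s.f.; 8.42 − 4.2501 = 4.1699, limited to 2 d.p. → 3 s.f.
Carrying full precision, 5.824 ÷ 4.1699 = 1.39667617928…; keep min(2, 3) = 2 s.f.
Rounded to 2 significant figures: 1.4.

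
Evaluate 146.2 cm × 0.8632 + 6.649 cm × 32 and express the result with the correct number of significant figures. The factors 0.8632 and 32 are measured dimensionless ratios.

146.2 × 0.8632 = 126.19984 → 126.2 cm (4 s.f., last digit at the 10^-1 place).
6.649 × 32 = 212.768 → 2.1 × 10² cm (2 s.f., last digit at the 10^1 place).
Sum: 338.96784 cm; keep the coarser place, 10^1.
Result: 3.4 × 10² cm.

3.4 × 10² cm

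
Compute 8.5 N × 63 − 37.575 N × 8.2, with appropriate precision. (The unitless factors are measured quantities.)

8.5 × 63 = 535.5 → 5.4 × 10² N (2 s.f., last digit at the 10^1 place).
37.575 × 8.2 = 308.115 → 3.1 × 10² N (2 s.f., last digit at the 10^1 place).
Difference: 227.385 N; keep the coarser place, 10^1.
Result: 2.3 × 10² N.

2.3 × 10² N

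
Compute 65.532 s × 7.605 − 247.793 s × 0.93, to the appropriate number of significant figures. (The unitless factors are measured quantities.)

65.532 × 7.605 = 498.37086 → 498.4 s (4 s.f., last digit at the 10^-1 place).
247.793 × 0.93 = 230.44749 → 2.3 × 10^2 s (2 s.f., last digit at the 10^1 place).
Difference: 267.92337 s; keep the coarser place, 10^1.
Result: 2.7 × 10^2 s.

2.7 × 10^2 s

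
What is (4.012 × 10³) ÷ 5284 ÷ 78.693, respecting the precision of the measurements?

0.009649

(4.012 × 10³) ÷ 5284 ÷ 78.693 = 0.00964854914439…
Multiplication/division keeps the fewest significant figures: 4.012 × 10³ → 4 s.f., 5284 → 4 s.f., 78.693 → 5 s.f.; limit is 4.
Rounded to 4 significant figures: 0.009649.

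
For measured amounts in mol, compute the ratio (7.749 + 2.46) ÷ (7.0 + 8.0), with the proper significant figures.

0.681

7.749 + 2.46 = 10.209, limited to 2 d.p. → 4 s.f.; 7.0 + 8.0 = 15.0, limited to 1 d.p. → 3 s.f.
Carrying full precision, 10.209 ÷ 15.0 = 0.6806; keep min(4, 3) = 3 s.f.
Rounded to 3 significant figures: 0.681.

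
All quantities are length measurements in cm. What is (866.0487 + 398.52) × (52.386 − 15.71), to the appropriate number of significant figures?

4.638 × 10⁴ cm²

866.0487 + 398.52 = 1264.5687, limited to 2 d.p. → 6 s.f.; 52.386 − 15.71 = 36.676, limited to 2 d.p. → 4 s.f.
Carrying full precision, 1264.5687 × 36.676 = 46379.3216412; keep min(6, 4) = 4 s.f.
Rounded to 4 significant figures: 4.638 × 10⁴ cm².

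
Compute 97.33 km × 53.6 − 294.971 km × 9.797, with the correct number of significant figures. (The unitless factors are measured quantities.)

97.33 × 53.6 = 5216.888 → 5.22 × 10³ km (3 s.f., last digit at the 10^1 place).
294.971 × 9.797 = 2889.830887 → 2.890 × 10³ km (4 s.f., last digit at the 10^0 place).
Difference: 2327.057113 km; keep the coarser place, 10^1.
Result: 2.33 × 10³ km.

2.33 × 10³ km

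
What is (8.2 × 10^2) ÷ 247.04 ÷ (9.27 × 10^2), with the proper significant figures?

(8.2 × 10^2) ÷ 247.04 ÷ (9.27 × 10^2) = 0.00358069095807…
Multiplication/division keeps the fewest significant figures: 8.2 × 10^2 → 2 s.f., 247.04 → 5 s.f., 9.27 × 10^2 → 3 s.f.; limit is 2.
Rounded to 2 significant figures: 3.6 × 10^-3.

3.6 × 10^-3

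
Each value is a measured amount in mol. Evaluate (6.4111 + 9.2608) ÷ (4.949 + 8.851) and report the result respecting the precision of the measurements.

6.4111 + 9.2608 = 15.6719, limited to 4 d.p. → 6 s.f.; 4.949 + 8.851 = 13.800, limited to 3 d.p. → 5 s.f.
Carrying full precision, 15.6719 ÷ 13.800 = 1.13564492754…; keep min(6, 5) = 5 s.f.
Rounded to 5 significant figures: 1.1356.

1.1356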